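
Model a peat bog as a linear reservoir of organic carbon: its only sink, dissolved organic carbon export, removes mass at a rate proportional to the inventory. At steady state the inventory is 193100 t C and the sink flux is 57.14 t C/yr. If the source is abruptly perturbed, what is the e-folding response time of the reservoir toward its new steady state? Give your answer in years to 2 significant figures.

For a linear reservoir the response time equals the residence time τ = M/F.
τ = 193100 / 57.14 = 3379 yr.

3400 yr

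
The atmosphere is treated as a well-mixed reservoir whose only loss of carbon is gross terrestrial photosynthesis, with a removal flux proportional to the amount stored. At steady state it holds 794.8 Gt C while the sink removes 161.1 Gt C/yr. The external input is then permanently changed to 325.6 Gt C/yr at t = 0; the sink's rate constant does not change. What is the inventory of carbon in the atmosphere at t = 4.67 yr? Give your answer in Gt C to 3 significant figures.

The sink rate constant is k = F₀/M₀ = 161.1/794.8 = 0.2027 yr⁻¹.
Solving dM/dt = F₁ − kM with M(0) = M₀ gives M(t) = F₁/k + (M₀ − F₁/k)·e^(−kt).
F₁/k = 325.6/0.2027 = 1606.4 Gt C; kt = 0.2027 × 4.67 = 0.9466, e^(−kt) = 0.3881.
M(4.67) = 1606.4 + (794.8 − 1606.4) × 0.3881 = 1606.4 − 314.9 = 1291.4 Gt C.

1290 Gt C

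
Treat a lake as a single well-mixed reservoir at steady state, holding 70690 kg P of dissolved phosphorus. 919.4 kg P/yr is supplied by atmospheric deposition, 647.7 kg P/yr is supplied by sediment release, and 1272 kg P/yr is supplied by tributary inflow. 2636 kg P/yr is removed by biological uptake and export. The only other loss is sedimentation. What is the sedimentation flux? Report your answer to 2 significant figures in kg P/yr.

At steady state ΣF_in = ΣF_out.
ΣF_in = 919.4 + 647.7 + 1272 = 2839.1 kg P/yr.
Sedimentation flux = ΣF_in − (2636) = 2839.1 − 2636 = 203.1 kg P/yr.

200 kg P/yr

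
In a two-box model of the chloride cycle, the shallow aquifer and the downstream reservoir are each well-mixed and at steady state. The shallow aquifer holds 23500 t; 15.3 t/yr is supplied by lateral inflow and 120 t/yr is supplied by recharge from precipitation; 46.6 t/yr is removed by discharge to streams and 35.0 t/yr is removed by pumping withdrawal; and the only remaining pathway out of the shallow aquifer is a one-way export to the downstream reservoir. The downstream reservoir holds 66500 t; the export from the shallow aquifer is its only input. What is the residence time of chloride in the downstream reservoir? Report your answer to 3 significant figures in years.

1240 yr

Balance the shallow aquifer: ΣF_in = 15.3 + 120 = 135.30 t/yr.
Export to the downstream reservoir = ΣF_in − (46.6 + 35.0) = 53.700 t/yr.
At steady state the output of the downstream reservoir equals its input, 53.700 t/yr.
τ = M / F = 66500 / 53.700 = 1238 yr.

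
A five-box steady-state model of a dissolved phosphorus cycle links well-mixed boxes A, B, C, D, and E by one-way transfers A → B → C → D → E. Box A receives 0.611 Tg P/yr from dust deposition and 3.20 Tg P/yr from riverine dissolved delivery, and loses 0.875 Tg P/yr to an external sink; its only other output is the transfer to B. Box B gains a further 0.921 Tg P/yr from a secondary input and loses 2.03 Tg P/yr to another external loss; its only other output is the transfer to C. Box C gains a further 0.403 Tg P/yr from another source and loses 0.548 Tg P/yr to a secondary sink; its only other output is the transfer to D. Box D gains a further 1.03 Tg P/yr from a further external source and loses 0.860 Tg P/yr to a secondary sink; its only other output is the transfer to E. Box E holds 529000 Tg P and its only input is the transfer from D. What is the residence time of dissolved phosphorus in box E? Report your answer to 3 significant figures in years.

286000 yr

Box A: F(A→B) = (0.611 + 3.20) − 0.875 = 2.9360 Tg P/yr.
Box B: F(B→C) = (2.9360 + 0.921) − 2.03 = 1.8270 Tg P/yr.
Box C: F(C→D) = (1.8270 + 0.403) − 0.548 = 1.6820 Tg P/yr.
Box D: F(D→E) = (1.6820 + 1.03) − 0.860 = 1.8520 Tg P/yr.
Box E throughput = its input = 1.8520 Tg P/yr; τ = 529000 / 1.8520 = 285600 yr.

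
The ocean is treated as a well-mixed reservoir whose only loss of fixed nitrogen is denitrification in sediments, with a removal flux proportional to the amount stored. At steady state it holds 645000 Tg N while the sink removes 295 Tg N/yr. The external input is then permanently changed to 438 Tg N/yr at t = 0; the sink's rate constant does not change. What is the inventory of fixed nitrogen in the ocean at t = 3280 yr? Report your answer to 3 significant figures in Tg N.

The sink rate constant is k = F₀/M₀ = 295/645000 = 0.0004574 yr⁻¹.
Solving dM/dt = F₁ − kM with M(0) = M₀ gives M(t) = F₁/k + (M₀ − F₁/k)·e^(−kt).
F₁/k = 438/0.0004574 = 957660 Tg N; kt = 0.0004574 × 3280 = 1.500, e^(−kt) = 0.2231.
M(3280) = 957660 + (645000 − 957660) × 0.2231 = 957660 − 69750 = 887910 Tg N.

888000 Tg N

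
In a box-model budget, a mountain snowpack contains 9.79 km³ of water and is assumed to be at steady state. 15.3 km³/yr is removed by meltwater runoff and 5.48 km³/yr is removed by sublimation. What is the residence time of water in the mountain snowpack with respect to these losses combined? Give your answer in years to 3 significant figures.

0.471 yr

Total removal = 15.30 + 5.480 = 20.780 km³/yr.
τ = M / ΣF_out = 9.79 / 20.780 = 0.4711 yr.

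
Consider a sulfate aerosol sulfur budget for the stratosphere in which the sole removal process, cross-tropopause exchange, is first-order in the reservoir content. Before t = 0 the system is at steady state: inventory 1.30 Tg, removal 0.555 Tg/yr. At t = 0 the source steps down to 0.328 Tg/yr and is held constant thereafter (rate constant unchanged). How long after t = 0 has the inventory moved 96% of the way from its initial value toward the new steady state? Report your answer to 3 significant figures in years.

τ = M₀/F₀ = 1.30/0.555 = 2.342 yr.
The remaining gap fraction is e^(−t/τ); 96% covered ⇒ e^(−t/τ) = 0.0400.
t = −τ ln(0.0400) = 2.342 × 3.219 = 7.540 yr.

7.54 yr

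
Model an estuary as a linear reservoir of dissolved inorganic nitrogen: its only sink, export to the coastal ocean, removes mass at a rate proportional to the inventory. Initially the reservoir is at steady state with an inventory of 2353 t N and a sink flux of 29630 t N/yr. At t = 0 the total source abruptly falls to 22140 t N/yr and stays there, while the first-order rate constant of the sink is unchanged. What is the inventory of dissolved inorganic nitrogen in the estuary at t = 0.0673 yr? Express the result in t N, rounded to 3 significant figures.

2010 t N

Residence time τ = M₀/F₀ = 0.07941 yr. The eventual steady state is M_∞ = M₀·(F₁/F₀) = 2353 × 22140/29630 = 1758.2 t N.
The anomaly ΔM(t) = M(t) − M_∞ decays as ΔM₀·e^(−t/τ) with ΔM₀ = 2353 − 1758.2 = 594.8 t N.
At t = 0.0673 yr, e^(−t/τ) = e^(−0.8475) = 0.4285, so ΔM = 254.9 t N and M = 1758.2 + 254.9 = 2013.1 t N.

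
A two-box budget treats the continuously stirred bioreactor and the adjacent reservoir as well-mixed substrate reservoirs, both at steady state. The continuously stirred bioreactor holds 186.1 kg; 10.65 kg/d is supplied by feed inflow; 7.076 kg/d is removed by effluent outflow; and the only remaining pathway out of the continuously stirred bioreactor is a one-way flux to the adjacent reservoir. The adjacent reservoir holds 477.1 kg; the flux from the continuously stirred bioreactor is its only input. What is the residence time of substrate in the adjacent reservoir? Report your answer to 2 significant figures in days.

130 d

Balance the continuously stirred bioreactor: ΣF_in = 10.650 kg/d.
Flux to the adjacent reservoir = ΣF_in − (7.076) = 3.5740 kg/d.
At steady state the output of the adjacent reservoir equals its input, 3.5740 kg/d.
τ = M / F = 477.1 / 3.5740 = 133.5 d.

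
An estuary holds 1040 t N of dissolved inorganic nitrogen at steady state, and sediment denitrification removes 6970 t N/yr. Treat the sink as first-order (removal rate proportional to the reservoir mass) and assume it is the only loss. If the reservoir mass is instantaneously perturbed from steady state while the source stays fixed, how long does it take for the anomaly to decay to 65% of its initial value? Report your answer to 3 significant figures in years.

0.0643 yr

For a linear reservoir the anomaly decays as exp(−t/τ) with τ = M/F = 1040/6970 = 0.1492 yr.
exp(−t/τ) = 0.65 ⇒ t = −τ ln(0.65) = 0.1492 × 0.4308 = 0.06428 yr.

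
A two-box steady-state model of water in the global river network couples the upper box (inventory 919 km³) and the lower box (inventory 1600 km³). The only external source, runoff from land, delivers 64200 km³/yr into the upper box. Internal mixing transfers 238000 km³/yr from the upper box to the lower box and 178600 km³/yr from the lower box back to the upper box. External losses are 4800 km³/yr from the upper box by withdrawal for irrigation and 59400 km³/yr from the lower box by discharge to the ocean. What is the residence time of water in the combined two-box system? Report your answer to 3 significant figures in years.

Treat the two boxes together as one reservoir: the mixing fluxes between them are internal recycling, so τ = ΣM / Σ(external losses).
M_total = 919 + 1600 = 2519.0 km³.
ΣF_external_out = 4800 + 59400 = 64200 km³/yr.
τ = M_total / ΣF_ext = 2519.0 / 64200 = 0.03924 yr.

0.0392 yr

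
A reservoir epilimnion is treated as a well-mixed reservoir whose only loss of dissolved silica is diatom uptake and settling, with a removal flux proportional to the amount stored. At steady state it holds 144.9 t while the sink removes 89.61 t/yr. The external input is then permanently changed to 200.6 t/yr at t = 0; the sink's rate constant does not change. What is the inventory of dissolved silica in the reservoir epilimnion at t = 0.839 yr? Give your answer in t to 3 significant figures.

218 t

τ = M₀/F₀ = 144.9/89.61 = 1.617 yr; rate constant k = 1/τ.
New steady state M_∞ = F₁/k = F₁·τ = 200.6 × 1.617 = 324.37 t.
M(t) = M_∞ + (M₀ − M_∞)·e^(−t/τ); t/τ = 0.839/1.617 = 0.5189, so e^(−t/τ) = 0.5952.
M(t) = 324.37 − 179.5 × 0.5952 = 217.55 t.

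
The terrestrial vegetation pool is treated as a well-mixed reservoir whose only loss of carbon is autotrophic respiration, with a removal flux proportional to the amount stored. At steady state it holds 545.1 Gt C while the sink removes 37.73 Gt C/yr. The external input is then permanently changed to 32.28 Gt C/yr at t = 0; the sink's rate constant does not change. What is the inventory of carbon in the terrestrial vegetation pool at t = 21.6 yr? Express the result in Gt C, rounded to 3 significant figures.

τ = M₀/F₀ = 545.1/37.73 = 14.45 yr; rate constant k = 1/τ.
New steady state M_∞ = F₁/k = F₁·τ = 32.28 × 14.45 = 466.36 Gt C.
M(t) = M_∞ + (M₀ − M_∞)·e^(−t/τ); t/τ = 21.6/14.45 = 1.495, so e^(−t/τ) = 0.2242.
M(t) = 466.36 + 78.74 × 0.2242 = 484.02 Gt C.

484 Gt C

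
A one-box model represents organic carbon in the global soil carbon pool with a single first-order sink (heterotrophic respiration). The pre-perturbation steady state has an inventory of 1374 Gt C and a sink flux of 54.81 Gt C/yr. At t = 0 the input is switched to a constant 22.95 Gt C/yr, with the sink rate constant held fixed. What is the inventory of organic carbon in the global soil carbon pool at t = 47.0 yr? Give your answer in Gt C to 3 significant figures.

The sink rate constant is k = F₀/M₀ = 54.81/1374 = 0.03989 yr⁻¹.
Solving dM/dt = F₁ − kM with M(0) = M₀ gives M(t) = F₁/k + (M₀ − F₁/k)·e^(−kt).
F₁/k = 22.95/0.03989 = 575.32 Gt C; kt = 0.03989 × 47.0 = 1.875, e^(−kt) = 0.1534.
M(47.0) = 575.32 + (1374 − 575.32) × 0.1534 = 575.32 + 122.5 = 697.82 Gt C.

698 Gt C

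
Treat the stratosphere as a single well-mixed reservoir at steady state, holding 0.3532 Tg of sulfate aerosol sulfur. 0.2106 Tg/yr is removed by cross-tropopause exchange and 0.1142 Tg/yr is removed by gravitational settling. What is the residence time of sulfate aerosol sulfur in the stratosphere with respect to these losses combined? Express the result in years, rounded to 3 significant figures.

Total removal = 0.2106 + 0.1142 = 0.32480 Tg/yr.
τ = M / ΣF_out = 0.3532 / 0.32480 = 1.087 yr.

1.09 yr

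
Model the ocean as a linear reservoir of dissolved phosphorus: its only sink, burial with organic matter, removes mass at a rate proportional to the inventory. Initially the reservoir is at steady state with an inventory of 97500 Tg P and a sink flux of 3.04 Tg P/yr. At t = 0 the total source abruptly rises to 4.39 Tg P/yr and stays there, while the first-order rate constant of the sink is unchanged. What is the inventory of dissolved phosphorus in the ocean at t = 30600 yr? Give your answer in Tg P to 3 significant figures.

Residence time τ = M₀/F₀ = 32070 yr. The eventual steady state is M_∞ = M₀·(F₁/F₀) = 97500 × 4.39/3.04 = 140800 Tg P.
The anomaly ΔM(t) = M(t) − M_∞ decays as ΔM₀·e^(−t/τ) with ΔM₀ = 97500 − 140800 = −43300 Tg P.
At t = 30600 yr, e^(−t/τ) = e^(−0.9541) = 0.3852, so ΔM = −16680 Tg P and M = 140800 − 16680 = 124120 Tg P.

124000 Tg P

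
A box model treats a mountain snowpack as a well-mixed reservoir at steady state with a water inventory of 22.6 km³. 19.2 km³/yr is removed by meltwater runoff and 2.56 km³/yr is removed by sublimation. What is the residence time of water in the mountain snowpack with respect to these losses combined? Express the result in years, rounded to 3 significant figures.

1.04 yr

Total removal = 19.20 + 2.560 = 21.760 km³/yr.
τ = M / ΣF_out = 22.6 / 21.760 = 1.039 yr.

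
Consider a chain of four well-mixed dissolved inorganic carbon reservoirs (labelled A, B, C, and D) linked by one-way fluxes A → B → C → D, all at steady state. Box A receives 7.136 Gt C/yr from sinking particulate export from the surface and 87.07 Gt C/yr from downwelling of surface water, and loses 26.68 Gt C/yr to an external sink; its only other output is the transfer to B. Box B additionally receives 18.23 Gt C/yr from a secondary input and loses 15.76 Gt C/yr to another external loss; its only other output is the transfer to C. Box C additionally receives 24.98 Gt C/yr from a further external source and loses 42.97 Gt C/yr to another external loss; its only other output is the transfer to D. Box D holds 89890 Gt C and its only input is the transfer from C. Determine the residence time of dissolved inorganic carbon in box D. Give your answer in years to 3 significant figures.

1730 yr

Box A: F(A→B) = (7.136 + 87.07) − 26.68 = 67.526 Gt C/yr.
Box B: F(B→C) = (67.526 + 18.23) − 15.76 = 69.996 Gt C/yr.
Box C: F(C→D) = (69.996 + 24.98) − 42.97 = 52.006 Gt C/yr.
Box D throughput = its input = 52.006 Gt C/yr; τ = 89890 / 52.006 = 1728 yr.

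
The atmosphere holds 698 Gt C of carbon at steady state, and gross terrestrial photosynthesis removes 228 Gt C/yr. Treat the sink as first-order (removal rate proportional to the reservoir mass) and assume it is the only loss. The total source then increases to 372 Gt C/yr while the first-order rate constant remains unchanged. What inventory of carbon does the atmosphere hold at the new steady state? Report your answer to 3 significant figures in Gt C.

Rate constant k = F/M = 228 / 698 = 0.3266 yr⁻¹.
At the new steady state, source = k·M_new ⇒ M_new = 372 / 0.3266 = 1139 Gt C.
(Equivalently M_new = M × F_new/F_old = 698 × 372/228.)

1140 Gt C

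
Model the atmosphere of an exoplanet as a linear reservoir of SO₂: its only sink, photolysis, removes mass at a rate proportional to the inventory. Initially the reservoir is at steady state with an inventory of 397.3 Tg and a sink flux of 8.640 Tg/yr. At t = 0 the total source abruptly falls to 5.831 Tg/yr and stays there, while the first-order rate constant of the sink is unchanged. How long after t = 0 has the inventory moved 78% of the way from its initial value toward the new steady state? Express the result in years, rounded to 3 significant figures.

69.6 yr

τ = M₀/F₀ = 397.3/8.640 = 45.98 yr.
The remaining gap fraction is e^(−t/τ); 78% covered ⇒ e^(−t/τ) = 0.220.
t = −τ ln(0.220) = 45.98 × 1.514 = 69.63 yr.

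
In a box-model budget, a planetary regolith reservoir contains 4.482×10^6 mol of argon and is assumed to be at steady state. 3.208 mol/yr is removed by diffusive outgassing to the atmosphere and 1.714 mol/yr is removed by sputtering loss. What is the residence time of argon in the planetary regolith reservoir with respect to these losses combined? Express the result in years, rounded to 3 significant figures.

911000 yr

Total removal = 3.208 + 1.714 = 4.9220 mol/yr.
τ = M / ΣF_out = 4.482×10^6 / 4.9220 = 910600 yr.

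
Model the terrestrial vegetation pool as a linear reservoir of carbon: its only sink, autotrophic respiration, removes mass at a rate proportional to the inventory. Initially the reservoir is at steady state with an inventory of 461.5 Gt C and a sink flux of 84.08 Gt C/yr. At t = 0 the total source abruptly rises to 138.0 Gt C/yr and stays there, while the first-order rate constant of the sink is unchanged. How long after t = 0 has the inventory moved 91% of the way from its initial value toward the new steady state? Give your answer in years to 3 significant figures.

13.2 yr

τ = M₀/F₀ = 461.5/84.08 = 5.489 yr.
The remaining gap fraction is e^(−t/τ); 91% covered ⇒ e^(−t/τ) = 0.0900.
t = −τ ln(0.0900) = 5.489 × 2.408 = 13.22 yr.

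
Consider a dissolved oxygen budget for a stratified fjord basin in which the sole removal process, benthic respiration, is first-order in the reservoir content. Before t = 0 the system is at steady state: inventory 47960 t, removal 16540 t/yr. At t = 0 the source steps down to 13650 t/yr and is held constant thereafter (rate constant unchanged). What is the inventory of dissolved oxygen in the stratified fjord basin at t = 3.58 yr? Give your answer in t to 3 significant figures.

The sink rate constant is k = F₀/M₀ = 16540/47960 = 0.3449 yr⁻¹.
Solving dM/dt = F₁ − kM with M(0) = M₀ gives M(t) = F₁/k + (M₀ − F₁/k)·e^(−kt).
F₁/k = 13650/0.3449 = 39580 t; kt = 0.3449 × 3.58 = 1.235, e^(−kt) = 0.2909.
M(3.58) = 39580 + (47960 − 39580) × 0.2909 = 39580 + 2438 = 42018 t.

42000 t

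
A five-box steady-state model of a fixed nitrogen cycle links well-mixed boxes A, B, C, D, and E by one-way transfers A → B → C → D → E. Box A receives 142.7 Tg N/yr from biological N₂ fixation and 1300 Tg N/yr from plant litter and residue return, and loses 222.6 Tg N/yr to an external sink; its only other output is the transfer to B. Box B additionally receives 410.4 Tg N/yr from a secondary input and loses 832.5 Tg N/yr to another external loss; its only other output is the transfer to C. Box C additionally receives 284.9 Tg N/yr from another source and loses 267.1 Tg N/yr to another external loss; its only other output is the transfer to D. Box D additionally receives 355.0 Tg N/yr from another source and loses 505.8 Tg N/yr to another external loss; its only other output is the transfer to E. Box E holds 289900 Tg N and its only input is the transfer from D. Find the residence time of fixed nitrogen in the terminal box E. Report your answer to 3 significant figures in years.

436 yr

Box A: F(A→B) = (142.7 + 1300) − 222.6 = 1220.1 Tg N/yr.
Box B: F(B→C) = (1220.1 + 410.4) − 832.5 = 798.00 Tg N/yr.
Box C: F(C→D) = (798.00 + 284.9) − 267.1 = 815.80 Tg N/yr.
Box D: F(D→E) = (815.80 + 355.0) − 505.8 = 665.00 Tg N/yr.
Box E throughput = its input = 665.00 Tg N/yr; τ = 289900 / 665.00 = 435.9 yr.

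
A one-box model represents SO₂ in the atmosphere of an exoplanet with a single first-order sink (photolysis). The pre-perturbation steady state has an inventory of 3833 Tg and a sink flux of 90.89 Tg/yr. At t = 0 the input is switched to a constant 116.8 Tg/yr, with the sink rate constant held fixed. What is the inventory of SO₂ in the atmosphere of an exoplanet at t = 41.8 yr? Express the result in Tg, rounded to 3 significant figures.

4520 Tg

Residence time τ = M₀/F₀ = 42.17 yr. The eventual steady state is M_∞ = M₀·(F₁/F₀) = 3833 × 116.8/90.89 = 4925.7 Tg.
The anomaly ΔM(t) = M(t) − M_∞ decays as ΔM₀·e^(−t/τ) with ΔM₀ = 3833 − 4925.7 = −1093 Tg.
At t = 41.8 yr, e^(−t/τ) = e^(−0.9912) = 0.3711, so ΔM = −405.5 Tg and M = 4925.7 − 405.5 = 4520.1 Tg.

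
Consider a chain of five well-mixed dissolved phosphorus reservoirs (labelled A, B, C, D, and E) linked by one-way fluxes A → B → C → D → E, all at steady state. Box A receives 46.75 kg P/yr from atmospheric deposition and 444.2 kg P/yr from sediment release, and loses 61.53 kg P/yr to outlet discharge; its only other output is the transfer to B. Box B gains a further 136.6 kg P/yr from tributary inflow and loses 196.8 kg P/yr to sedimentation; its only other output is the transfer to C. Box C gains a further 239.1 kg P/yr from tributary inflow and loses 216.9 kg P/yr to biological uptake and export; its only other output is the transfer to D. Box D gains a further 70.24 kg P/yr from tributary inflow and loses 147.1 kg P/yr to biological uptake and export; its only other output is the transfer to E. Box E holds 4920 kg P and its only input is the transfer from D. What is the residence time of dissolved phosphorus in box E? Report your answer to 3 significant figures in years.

15.6 yr

Box A: F(A→B) = (46.75 + 444.2) − 61.53 = 429.42 kg P/yr.
Box B: F(B→C) = (429.42 + 136.6) − 196.8 = 369.22 kg P/yr.
Box C: F(C→D) = (369.22 + 239.1) − 216.9 = 391.42 kg P/yr.
Box D: F(D→E) = (391.42 + 70.24) − 147.1 = 314.56 kg P/yr.
Box E throughput = its input = 314.56 kg P/yr; τ = 4920 / 314.56 = 15.64 yr.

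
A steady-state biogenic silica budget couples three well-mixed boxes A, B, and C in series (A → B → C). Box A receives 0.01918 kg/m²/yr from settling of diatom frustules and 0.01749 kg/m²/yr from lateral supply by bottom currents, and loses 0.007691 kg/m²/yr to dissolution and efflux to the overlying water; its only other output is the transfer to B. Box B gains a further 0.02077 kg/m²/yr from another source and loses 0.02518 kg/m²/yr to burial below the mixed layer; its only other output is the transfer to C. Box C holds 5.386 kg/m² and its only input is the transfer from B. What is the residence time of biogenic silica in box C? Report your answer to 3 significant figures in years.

219 yr

Box A: F(A→B) = (0.01918 + 0.01749) − 0.007691 = 0.028979 kg/m²/yr.
Box B: F(B→C) = (0.028979 + 0.02077) − 0.02518 = 0.024569 kg/m²/yr.
Box C throughput = its input = 0.024569 kg/m²/yr; τ = 5.386 / 0.024569 = 219.2 yr.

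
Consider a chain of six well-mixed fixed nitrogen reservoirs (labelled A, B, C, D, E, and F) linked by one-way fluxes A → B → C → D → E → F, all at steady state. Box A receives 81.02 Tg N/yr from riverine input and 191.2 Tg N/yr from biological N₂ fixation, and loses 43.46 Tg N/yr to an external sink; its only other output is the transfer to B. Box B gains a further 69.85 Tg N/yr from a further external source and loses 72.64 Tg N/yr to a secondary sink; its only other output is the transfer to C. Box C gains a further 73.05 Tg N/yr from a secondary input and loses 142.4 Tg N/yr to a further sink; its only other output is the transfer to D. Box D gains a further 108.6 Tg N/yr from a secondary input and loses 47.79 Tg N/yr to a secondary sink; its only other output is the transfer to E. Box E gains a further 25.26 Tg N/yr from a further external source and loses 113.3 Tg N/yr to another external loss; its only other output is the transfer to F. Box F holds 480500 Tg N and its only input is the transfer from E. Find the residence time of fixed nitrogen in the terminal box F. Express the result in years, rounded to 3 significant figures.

Box A: F(A→B) = (81.02 + 191.2) − 43.46 = 228.76 Tg N/yr.
Box B: F(B→C) = (228.76 + 69.85) − 72.64 = 225.97 Tg N/yr.
Box C: F(C→D) = (225.97 + 73.05) − 142.4 = 156.62 Tg N/yr.
Box D: F(D→E) = (156.62 + 108.6) − 47.79 = 217.43 Tg N/yr.
Box E: F(E→F) = (217.43 + 25.26) − 113.3 = 129.39 Tg N/yr.
Box F throughput = its input = 129.39 Tg N/yr; τ = 480500 / 129.39 = 3714 yr.

3710 yr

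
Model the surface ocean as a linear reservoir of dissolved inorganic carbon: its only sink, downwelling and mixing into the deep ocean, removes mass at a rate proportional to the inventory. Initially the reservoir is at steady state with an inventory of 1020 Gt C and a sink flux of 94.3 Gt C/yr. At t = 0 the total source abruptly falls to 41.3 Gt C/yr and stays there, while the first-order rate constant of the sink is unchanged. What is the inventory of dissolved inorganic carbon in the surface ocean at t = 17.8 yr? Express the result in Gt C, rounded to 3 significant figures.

Residence time τ = M₀/F₀ = 10.82 yr. The eventual steady state is M_∞ = M₀·(F₁/F₀) = 1020 × 41.3/94.3 = 446.72 Gt C.
The anomaly ΔM(t) = M(t) − M_∞ decays as ΔM₀·e^(−t/τ) with ΔM₀ = 1020 − 446.72 = 573.3 Gt C.
At t = 17.8 yr, e^(−t/τ) = e^(−1.646) = 0.1929, so ΔM = 110.6 Gt C and M = 446.72 + 110.6 = 557.30 Gt C.

557 Gt C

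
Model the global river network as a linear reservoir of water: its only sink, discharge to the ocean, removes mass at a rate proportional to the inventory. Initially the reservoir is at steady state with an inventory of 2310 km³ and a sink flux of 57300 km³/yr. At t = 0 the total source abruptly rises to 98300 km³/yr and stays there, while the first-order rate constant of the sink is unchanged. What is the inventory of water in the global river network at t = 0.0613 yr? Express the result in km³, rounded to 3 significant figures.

Residence time τ = M₀/F₀ = 0.04031 yr. The eventual steady state is M_∞ = M₀·(F₁/F₀) = 2310 × 98300/57300 = 3962.9 km³.
The anomaly ΔM(t) = M(t) − M_∞ decays as ΔM₀·e^(−t/τ) with ΔM₀ = 2310 − 3962.9 = −1653 km³.
At t = 0.0613 yr, e^(−t/τ) = e^(−1.521) = 0.2186, so ΔM = −361.3 km³ and M = 3962.9 − 361.3 = 3601.6 km³.

3600 km³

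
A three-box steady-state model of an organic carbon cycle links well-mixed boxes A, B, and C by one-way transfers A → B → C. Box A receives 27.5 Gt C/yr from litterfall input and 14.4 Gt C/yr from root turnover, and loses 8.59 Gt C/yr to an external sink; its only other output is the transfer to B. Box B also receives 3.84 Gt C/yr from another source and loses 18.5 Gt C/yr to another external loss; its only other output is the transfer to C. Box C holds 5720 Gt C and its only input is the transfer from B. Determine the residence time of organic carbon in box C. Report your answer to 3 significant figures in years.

Box A: F(A→B) = (27.5 + 14.4) − 8.59 = 33.310 Gt C/yr.
Box B: F(B→C) = (33.310 + 3.84) − 18.5 = 18.650 Gt C/yr.
Box C throughput = its input = 18.650 Gt C/yr; τ = 5720 / 18.650 = 306.7 yr.

307 yr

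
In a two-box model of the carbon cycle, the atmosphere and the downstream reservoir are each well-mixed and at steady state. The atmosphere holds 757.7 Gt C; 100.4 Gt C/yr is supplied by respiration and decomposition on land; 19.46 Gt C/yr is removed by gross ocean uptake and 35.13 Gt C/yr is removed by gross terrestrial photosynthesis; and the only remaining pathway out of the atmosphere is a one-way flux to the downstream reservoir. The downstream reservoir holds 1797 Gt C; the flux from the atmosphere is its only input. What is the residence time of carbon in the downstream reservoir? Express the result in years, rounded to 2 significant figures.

Balance the atmosphere: ΣF_in = 100.40 Gt C/yr.
Flux to the downstream reservoir = ΣF_in − (19.46 + 35.13) = 45.810 Gt C/yr.
At steady state the output of the downstream reservoir equals its input, 45.810 Gt C/yr.
τ = M / F = 1797 / 45.810 = 39.23 yr.

39 yr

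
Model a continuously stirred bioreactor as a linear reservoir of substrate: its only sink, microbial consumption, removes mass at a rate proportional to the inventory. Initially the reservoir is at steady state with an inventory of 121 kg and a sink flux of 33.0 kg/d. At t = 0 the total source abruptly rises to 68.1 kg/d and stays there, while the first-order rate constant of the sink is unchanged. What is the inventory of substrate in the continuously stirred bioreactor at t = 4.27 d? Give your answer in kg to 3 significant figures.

210 kg

Residence time τ = M₀/F₀ = 3.667 d. The eventual steady state is M_∞ = M₀·(F₁/F₀) = 121 × 68.1/33.0 = 249.70 kg.
The anomaly ΔM(t) = M(t) − M_∞ decays as ΔM₀·e^(−t/τ) with ΔM₀ = 121 − 249.70 = −128.7 kg.
At t = 4.27 d, e^(−t/τ) = e^(−1.165) = 0.3121, so ΔM = −40.16 kg and M = 249.70 − 40.16 = 209.54 kg.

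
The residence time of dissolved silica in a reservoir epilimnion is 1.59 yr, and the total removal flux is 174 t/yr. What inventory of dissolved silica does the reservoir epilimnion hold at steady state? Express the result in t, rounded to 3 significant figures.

τ = M/F ⇒ M = τ × F = 1.59 × 174 = 276.7 t.

277 t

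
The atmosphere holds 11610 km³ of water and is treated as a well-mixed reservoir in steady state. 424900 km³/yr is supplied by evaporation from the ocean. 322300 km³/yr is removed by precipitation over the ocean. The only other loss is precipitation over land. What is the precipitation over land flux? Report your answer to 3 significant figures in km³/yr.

103000 km³/yr

At steady state ΣF_in = ΣF_out.
ΣF_in = 424900 km³/yr.
Precipitation over land flux = ΣF_in − (322300) = 424900 − 322300 = 102600 km³/yr.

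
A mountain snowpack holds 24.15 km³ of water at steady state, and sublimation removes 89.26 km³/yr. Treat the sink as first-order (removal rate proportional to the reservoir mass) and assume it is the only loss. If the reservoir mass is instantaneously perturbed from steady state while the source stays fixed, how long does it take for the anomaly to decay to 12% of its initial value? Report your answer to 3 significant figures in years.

0.574 yr

For a linear reservoir the anomaly decays as exp(−t/τ) with τ = M/F = 24.15/89.26 = 0.2706 yr.
exp(−t/τ) = 0.12 ⇒ t = −τ ln(0.12) = 0.2706 × 2.120 = 0.5737 yr.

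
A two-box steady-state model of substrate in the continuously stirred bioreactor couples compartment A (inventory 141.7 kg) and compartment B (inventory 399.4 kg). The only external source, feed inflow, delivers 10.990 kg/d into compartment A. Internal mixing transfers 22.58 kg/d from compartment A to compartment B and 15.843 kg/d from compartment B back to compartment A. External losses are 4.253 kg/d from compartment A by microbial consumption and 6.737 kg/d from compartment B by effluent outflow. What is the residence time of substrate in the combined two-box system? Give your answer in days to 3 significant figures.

49.2 d

Treat the two boxes together as one reservoir: the mixing fluxes between them are internal recycling, so τ = ΣM / Σ(external losses).
M_total = 141.7 + 399.4 = 541.10 kg.
ΣF_external_out = 4.253 + 6.737 = 10.990 kg/d.
τ = M_total / ΣF_ext = 541.10 / 10.990 = 49.24 d.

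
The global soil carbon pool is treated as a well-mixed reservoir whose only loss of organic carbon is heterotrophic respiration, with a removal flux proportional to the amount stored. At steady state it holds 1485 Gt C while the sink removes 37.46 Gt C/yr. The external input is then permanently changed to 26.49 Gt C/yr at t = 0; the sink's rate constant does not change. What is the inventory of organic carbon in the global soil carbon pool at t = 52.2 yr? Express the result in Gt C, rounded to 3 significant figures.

1170 Gt C

The sink rate constant is k = F₀/M₀ = 37.46/1485 = 0.02523 yr⁻¹.
Solving dM/dt = F₁ − kM with M(0) = M₀ gives M(t) = F₁/k + (M₀ − F₁/k)·e^(−kt).
F₁/k = 26.49/0.02523 = 1050.1 Gt C; kt = 0.02523 × 52.2 = 1.317, e^(−kt) = 0.2680.
M(52.2) = 1050.1 + (1485 − 1050.1) × 0.2680 = 1050.1 + 116.5 = 1166.7 Gt C.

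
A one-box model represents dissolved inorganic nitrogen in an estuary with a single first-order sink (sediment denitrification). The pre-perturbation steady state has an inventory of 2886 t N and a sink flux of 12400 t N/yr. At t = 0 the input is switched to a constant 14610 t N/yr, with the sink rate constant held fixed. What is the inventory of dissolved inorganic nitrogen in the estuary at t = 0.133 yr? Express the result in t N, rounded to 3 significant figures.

3110 t N

τ = M₀/F₀ = 2886/12400 = 0.2327 yr; rate constant k = 1/τ.
New steady state M_∞ = F₁/k = F₁·τ = 14610 × 0.2327 = 3400.4 t N.
M(t) = M_∞ + (M₀ − M_∞)·e^(−t/τ); t/τ = 0.133/0.2327 = 0.5714, so e^(−t/τ) = 0.5647.
M(t) = 3400.4 − 514.4 × 0.5647 = 3109.9 t N.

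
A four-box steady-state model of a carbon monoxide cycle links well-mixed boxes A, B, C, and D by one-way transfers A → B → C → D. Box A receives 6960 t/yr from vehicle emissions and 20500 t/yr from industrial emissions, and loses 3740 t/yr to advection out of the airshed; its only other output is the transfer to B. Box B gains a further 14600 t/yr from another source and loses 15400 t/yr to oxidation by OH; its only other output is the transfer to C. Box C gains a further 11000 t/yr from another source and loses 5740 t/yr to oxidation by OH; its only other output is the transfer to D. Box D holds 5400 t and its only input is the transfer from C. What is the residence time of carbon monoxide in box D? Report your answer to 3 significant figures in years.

0.192 yr

Box A: F(A→B) = (6960 + 20500) − 3740 = 23720 t/yr.
Box B: F(B→C) = (23720 + 14600) − 15400 = 22920 t/yr.
Box C: F(C→D) = (22920 + 11000) − 5740 = 28180 t/yr.
Box D throughput = its input = 28180 t/yr; τ = 5400 / 28180 = 0.1916 yr.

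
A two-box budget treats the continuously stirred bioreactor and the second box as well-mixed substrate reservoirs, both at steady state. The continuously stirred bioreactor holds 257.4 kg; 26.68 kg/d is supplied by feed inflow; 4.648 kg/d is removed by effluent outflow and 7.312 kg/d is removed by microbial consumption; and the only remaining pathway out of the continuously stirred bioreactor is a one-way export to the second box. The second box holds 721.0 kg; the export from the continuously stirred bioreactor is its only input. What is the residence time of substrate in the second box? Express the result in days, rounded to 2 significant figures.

49 d

Balance the continuously stirred bioreactor: ΣF_in = 26.680 kg/d.
Export to the second box = ΣF_in − (4.648 + 7.312) = 14.720 kg/d.
At steady state the output of the second box equals its input, 14.720 kg/d.
τ = M / F = 721.0 / 14.720 = 48.98 d.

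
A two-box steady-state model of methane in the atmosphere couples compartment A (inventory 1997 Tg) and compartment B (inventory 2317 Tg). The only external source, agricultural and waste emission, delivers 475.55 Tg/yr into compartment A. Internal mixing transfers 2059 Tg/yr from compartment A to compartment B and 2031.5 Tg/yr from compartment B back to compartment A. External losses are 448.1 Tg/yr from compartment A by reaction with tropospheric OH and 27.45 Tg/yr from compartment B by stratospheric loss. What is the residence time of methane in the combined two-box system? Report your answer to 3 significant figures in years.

9.07 yr

For the system as a whole, the A↔B exchange is internal and contributes nothing to the throughput; only the external sinks remove mass.
M_total = 1997 + 2317 = 4314.0 Tg.
ΣF_external_out = 448.1 + 27.45 = 475.55 Tg/yr.
τ = M_total / ΣF_ext = 4314.0 / 475.55 = 9.072 yr.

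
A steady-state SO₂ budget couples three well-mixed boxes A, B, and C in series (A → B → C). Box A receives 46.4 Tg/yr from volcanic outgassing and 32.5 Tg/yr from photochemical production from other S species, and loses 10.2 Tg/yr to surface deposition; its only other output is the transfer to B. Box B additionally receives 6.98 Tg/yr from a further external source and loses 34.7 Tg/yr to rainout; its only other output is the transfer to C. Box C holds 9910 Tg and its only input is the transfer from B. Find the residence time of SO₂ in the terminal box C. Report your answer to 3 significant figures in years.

242 yr

Box A: F(A→B) = (46.4 + 32.5) − 10.2 = 68.700 Tg/yr.
Box B: F(B→C) = (68.700 + 6.98) − 34.7 = 40.980 Tg/yr.
Box C throughput = its input = 40.980 Tg/yr; τ = 9910 / 40.980 = 241.8 yr.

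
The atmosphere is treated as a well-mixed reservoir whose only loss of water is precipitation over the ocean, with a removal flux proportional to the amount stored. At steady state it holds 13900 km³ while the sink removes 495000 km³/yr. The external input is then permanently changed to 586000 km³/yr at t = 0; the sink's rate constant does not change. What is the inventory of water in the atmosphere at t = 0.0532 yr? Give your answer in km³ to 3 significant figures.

16100 km³

τ = M₀/F₀ = 13900/495000 = 0.02808 yr; rate constant k = 1/τ.
New steady state M_∞ = F₁/k = F₁·τ = 586000 × 0.02808 = 16455 km³.
M(t) = M_∞ + (M₀ − M_∞)·e^(−t/τ); t/τ = 0.0532/0.02808 = 1.895, so e^(−t/τ) = 0.1504.
M(t) = 16455 − 2555 × 0.1504 = 16071 km³.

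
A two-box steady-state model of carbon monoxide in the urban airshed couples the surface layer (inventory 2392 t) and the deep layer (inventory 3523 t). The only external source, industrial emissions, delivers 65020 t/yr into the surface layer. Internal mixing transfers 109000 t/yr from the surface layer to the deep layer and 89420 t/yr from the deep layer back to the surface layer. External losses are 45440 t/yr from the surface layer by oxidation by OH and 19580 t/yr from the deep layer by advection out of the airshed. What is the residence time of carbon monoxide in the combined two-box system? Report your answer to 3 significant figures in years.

For the system as a whole, the A↔B exchange is internal and contributes nothing to the throughput; only the external sinks remove mass.
M_total = 2392 + 3523 = 5915.0 t.
ΣF_external_out = 45440 + 19580 = 65020 t/yr.
τ = M_total / ΣF_ext = 5915.0 / 65020 = 0.09097 yr.

0.0910 yr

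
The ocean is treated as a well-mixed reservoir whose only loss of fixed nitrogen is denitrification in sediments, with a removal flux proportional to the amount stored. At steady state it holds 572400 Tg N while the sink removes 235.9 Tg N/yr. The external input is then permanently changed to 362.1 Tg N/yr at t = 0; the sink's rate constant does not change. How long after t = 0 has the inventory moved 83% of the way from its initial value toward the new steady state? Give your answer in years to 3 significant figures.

τ = M₀/F₀ = 572400/235.9 = 2426 yr.
The remaining gap fraction is e^(−t/τ); 83% covered ⇒ e^(−t/τ) = 0.170.
t = −τ ln(0.170) = 2426 × 1.772 = 4300 yr.

4300 yr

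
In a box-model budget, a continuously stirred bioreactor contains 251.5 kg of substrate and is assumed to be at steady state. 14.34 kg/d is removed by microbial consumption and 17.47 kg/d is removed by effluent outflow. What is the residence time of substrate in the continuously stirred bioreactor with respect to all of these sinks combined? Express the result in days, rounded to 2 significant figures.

Total removal flux = 14.34 + 17.47 = 31.810 kg/d.
τ = M / ΣF_out = 251.5 / 31.810 = 7.906 d.

7.9 d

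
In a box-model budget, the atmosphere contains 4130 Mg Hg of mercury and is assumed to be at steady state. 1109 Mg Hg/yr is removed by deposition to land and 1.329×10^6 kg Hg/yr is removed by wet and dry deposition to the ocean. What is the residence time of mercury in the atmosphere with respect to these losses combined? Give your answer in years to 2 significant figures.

Convert the wet and dry deposition to the ocean flux: 1.329×10^6 kg Hg/yr = 1329 Mg Hg/yr.
Total removal = 1109 + 1329 = 2438.0 Mg Hg/yr.
τ = M / ΣF_out = 4130 / 2438.0 = 1.694 yr.

1.7 yr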